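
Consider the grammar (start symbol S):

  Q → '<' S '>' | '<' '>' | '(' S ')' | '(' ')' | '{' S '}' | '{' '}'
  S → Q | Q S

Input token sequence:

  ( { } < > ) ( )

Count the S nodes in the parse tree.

4

[S [Q ( [S [Q { }] [S [Q < >]]] )] [S [Q ( )]]]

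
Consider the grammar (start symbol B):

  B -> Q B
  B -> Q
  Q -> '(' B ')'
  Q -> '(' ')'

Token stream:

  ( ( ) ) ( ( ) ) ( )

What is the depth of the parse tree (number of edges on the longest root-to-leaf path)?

5

[B [Q ( [B [Q ( )]] )] [B [Q ( [B [Q ( )]] )] [B [Q ( )]]]]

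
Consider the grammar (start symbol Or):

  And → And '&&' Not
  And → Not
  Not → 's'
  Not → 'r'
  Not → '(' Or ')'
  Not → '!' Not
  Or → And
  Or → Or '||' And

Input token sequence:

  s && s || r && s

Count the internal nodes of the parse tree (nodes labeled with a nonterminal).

10

[Or [Or [And [And [Not s]] && [Not s]]] || [And [And [Not r]] && [Not s]]]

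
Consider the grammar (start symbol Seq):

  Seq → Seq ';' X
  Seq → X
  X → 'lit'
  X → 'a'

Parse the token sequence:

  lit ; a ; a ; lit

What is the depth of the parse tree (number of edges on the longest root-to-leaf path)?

[Seq [Seq [Seq [Seq [X lit]] ; [X a]] ; [X a]] ; [X lit]]

5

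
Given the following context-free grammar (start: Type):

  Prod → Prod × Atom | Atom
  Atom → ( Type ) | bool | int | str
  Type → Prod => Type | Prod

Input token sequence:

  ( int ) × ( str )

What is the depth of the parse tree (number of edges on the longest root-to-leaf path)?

7

[Type [Prod [Prod [Atom ( [Type [Prod [Atom int]]] )]] × [Atom ( [Type [Prod [Atom str]]] )]]]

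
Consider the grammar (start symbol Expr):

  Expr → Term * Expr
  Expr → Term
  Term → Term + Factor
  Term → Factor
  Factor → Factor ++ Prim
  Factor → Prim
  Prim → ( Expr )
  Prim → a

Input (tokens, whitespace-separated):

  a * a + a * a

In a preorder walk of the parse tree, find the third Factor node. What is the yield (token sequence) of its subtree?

[Expr [Term [Factor [Prim a]]] * [Expr [Term [Term [Factor [Prim a]]] + [Factor [Prim a]]] * [Expr [Term [Factor [Prim a]]]]]]

a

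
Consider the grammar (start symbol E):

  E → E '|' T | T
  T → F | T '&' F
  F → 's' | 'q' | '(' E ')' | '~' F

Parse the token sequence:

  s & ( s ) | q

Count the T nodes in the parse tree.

[E [E [T [T [F s]] & [F ( [E [T [F s]]] )]]] | [T [F q]]]

4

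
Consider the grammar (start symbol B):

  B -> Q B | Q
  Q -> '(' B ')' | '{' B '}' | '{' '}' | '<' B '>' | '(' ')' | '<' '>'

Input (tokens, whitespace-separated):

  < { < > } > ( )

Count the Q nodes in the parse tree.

[B [Q < [B [Q { [B [Q < >]] }]] >] [B [Q ( )]]]

4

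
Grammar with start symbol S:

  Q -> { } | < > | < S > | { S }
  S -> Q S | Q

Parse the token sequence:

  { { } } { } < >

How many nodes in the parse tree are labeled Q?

[S [Q { [S [Q { }]] }] [S [Q { }] [S [Q < >]]]]

4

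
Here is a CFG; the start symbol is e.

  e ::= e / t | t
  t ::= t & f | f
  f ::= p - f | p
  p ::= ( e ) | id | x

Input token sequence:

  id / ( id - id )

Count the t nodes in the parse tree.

3

[e [e [t [f [p id]]]] / [t [f [p ( [e [t [f [p id] - [f [p id]]]]] )]]]]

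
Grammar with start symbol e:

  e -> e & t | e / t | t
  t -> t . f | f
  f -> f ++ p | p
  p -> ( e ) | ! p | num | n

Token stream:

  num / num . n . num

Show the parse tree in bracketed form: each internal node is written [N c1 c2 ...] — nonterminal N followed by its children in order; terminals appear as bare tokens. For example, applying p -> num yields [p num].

e
e / t
t / t
f / t
p / t
num / t
num / t . f
num / t . f . f
num / f . f . f
num / p . f . f
num / num . f . f
num / num . p . f
num / num . n . f
num / num . n . p
num / num . n . num

[e [e [t [f [p num]]]] / [t [t [t [f [p num]]] . [f [p n]]] . [f [p num]]]]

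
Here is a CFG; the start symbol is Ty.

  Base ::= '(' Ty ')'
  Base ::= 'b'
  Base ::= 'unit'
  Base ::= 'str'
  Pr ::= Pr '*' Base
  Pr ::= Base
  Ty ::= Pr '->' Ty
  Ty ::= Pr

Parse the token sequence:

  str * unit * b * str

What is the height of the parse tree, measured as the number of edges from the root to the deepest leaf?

[Ty [Pr [Pr [Pr [Pr [Base str]] * [Base unit]] * [Base b]] * [Base str]]]

6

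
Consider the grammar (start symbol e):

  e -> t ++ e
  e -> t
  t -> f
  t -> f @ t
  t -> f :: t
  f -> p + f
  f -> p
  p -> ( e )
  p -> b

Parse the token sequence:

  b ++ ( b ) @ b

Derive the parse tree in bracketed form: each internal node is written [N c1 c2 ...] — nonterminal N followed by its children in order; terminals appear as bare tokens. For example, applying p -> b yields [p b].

e
t ++ e
f ++ e
p ++ e
b ++ e
b ++ t
b ++ f @ t
b ++ p @ t
b ++ ( e ) @ t
b ++ ( t ) @ t
b ++ ( f ) @ t
b ++ ( p ) @ t
b ++ ( b ) @ t
b ++ ( b ) @ f
b ++ ( b ) @ p
b ++ ( b ) @ b

[e [t [f [p b]]] ++ [e [t [f [p ( [e [t [f [p b]]]] )]] @ [t [f [p b]]]]]]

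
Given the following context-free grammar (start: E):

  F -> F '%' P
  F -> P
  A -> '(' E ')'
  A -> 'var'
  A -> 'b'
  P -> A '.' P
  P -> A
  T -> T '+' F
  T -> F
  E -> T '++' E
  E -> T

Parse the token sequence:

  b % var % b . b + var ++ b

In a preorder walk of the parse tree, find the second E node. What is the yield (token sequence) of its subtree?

b

[E [T [T [F [F [F [P [A b]]] % [P [A var]]] % [P [A b] . [P [A b]]]]] + [F [P [A var]]]] ++ [E [T [F [P [A b]]]]]]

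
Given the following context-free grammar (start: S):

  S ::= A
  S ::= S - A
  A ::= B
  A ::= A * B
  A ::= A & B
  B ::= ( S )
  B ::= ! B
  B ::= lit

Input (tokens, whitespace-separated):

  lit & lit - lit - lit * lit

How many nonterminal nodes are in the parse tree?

13

[S [S [S [A [A [B lit]] & [B lit]]] - [A [B lit]]] - [A [A [B lit]] * [B lit]]]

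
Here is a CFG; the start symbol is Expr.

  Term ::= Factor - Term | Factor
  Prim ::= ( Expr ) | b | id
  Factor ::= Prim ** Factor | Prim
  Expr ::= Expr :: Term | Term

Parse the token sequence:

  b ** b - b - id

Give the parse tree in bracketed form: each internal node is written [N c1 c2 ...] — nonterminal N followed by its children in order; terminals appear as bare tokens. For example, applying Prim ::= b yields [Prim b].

[Expr [Term [Factor [Prim b] ** [Factor [Prim b]]] - [Term [Factor [Prim b]] - [Term [Factor [Prim id]]]]]]

Expr
Term
Factor - Term
Prim ** Factor - Term
b ** Factor - Term
b ** Prim - Term
b ** b - Term
b ** b - Factor - Term
b ** b - Prim - Term
b ** b - b - Term
b ** b - b - Factor
b ** b - b - Prim
b ** b - b - id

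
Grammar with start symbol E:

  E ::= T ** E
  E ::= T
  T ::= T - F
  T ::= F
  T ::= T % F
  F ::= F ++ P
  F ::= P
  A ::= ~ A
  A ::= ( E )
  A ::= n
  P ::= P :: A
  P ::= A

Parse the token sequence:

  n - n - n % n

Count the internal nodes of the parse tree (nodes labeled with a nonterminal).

[E [T [T [T [T [F [P [A n]]]] - [F [P [A n]]]] - [F [P [A n]]]] % [F [P [A n]]]]]

17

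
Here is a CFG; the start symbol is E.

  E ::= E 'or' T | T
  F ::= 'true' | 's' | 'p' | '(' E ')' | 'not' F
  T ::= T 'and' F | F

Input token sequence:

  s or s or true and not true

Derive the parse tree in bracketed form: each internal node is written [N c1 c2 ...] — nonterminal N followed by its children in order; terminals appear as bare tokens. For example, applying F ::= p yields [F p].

E
E or T
E or T or T
T or T or T
F or T or T
s or T or T
s or F or T
s or s or T
s or s or T and F
s or s or F and F
s or s or true and F
s or s or true and not F
s or s or true and not true

[E [E [E [T [F s]]] or [T [F s]]] or [T [T [F true]] and [F not [F true]]]]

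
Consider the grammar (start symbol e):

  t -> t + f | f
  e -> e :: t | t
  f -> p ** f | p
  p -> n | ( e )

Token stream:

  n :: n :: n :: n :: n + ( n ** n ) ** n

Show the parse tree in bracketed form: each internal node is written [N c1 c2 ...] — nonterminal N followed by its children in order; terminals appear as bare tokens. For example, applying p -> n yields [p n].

[e [e [e [e [e [t [f [p n]]]] :: [t [f [p n]]]] :: [t [f [p n]]]] :: [t [f [p n]]]] :: [t [t [f [p n]]] + [f [p ( [e [t [f [p n] ** [f [p n]]]]] )] ** [f [p n]]]]]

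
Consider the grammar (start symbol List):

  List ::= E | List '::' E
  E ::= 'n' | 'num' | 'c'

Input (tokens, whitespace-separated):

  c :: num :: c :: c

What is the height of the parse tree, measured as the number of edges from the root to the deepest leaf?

[List [List [List [List [E c]] :: [E num]] :: [E c]] :: [E c]]

5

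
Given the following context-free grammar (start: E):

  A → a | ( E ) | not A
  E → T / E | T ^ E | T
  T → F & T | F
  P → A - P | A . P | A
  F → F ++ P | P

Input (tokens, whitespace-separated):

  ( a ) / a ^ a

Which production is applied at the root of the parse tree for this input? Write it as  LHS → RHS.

E → T / E

[E [T [F [P [A ( [E [T [F [P [A a]]]]] )]]]] / [E [T [F [P [A a]]]] ^ [E [T [F [P [A a]]]]]]]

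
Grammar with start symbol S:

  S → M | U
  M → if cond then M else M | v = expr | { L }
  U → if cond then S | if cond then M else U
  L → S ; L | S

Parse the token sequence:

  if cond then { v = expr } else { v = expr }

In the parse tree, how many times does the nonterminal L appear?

[S [M if cond then [M { [L [S [M v = expr]]] }] else [M { [L [S [M v = expr]]] }]]]

2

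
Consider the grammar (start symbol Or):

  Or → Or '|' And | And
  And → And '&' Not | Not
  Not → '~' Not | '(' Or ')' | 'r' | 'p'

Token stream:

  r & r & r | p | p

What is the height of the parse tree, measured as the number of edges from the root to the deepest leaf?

[Or [Or [Or [And [And [And [Not r]] & [Not r]] & [Not r]]] | [And [Not p]]] | [And [Not p]]]

7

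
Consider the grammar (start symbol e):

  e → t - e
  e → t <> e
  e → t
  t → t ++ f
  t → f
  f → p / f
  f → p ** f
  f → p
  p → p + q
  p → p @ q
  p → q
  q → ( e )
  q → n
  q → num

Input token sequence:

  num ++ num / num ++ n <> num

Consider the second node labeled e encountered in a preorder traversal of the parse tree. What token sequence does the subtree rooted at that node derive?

num

[e [t [t [t [f [p [q num]]]] ++ [f [p [q num]] / [f [p [q num]]]]] ++ [f [p [q n]]]] <> [e [t [f [p [q num]]]]]]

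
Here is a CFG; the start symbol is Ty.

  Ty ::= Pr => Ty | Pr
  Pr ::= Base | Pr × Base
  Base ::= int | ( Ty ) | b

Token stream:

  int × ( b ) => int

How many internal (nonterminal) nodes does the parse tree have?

11

[Ty [Pr [Pr [Base int]] × [Base ( [Ty [Pr [Base b]]] )]] => [Ty [Pr [Base int]]]]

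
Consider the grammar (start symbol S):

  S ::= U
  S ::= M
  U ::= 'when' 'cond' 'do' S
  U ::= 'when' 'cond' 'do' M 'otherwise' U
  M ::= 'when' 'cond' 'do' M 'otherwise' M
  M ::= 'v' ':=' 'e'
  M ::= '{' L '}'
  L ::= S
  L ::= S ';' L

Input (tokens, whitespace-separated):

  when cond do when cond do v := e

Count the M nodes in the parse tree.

1

[S [U when cond do [S [U when cond do [S [M v := e]]]]]]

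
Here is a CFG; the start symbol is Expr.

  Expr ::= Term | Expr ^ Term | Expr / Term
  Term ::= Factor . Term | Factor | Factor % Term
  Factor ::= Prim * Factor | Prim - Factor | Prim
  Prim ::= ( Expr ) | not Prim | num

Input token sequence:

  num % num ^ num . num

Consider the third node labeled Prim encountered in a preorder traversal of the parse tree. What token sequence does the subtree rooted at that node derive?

[Expr [Expr [Term [Factor [Prim num]] % [Term [Factor [Prim num]]]]] ^ [Term [Factor [Prim num]] . [Term [Factor [Prim num]]]]]

num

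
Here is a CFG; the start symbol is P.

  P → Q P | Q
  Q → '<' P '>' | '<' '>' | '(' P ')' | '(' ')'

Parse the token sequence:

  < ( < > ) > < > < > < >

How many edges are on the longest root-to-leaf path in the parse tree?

6

[P [Q < [P [Q ( [P [Q < >]] )]] >] [P [Q < >] [P [Q < >] [P [Q < >]]]]]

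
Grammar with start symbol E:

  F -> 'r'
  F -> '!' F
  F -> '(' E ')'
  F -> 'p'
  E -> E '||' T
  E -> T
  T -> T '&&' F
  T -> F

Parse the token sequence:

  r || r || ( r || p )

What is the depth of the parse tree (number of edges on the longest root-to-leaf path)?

7

[E [E [E [T [F r]]] || [T [F r]]] || [T [F ( [E [E [T [F r]]] || [T [F p]]] )]]]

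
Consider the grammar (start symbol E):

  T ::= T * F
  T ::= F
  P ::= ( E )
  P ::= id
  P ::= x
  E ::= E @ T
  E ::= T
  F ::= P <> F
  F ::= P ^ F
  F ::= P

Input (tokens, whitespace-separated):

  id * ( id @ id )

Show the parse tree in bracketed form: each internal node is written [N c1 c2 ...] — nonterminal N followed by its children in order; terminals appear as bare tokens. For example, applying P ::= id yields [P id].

E
T
T * F
F * F
P * F
id * F
id * P
id * ( E )
id * ( E @ T )
id * ( T @ T )
id * ( F @ T )
id * ( P @ T )
id * ( id @ T )
id * ( id @ F )
id * ( id @ P )
id * ( id @ id )

[E [T [T [F [P id]]] * [F [P ( [E [E [T [F [P id]]]] @ [T [F [P id]]]] )]]]]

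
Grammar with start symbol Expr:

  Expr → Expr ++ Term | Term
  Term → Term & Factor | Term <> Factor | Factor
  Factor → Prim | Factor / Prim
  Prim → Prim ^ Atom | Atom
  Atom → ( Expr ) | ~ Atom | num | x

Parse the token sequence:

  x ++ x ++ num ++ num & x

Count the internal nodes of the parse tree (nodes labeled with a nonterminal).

[Expr [Expr [Expr [Expr [Term [Factor [Prim [Atom x]]]]] ++ [Term [Factor [Prim [Atom x]]]]] ++ [Term [Factor [Prim [Atom num]]]]] ++ [Term [Term [Factor [Prim [Atom num]]]] & [Factor [Prim [Atom x]]]]]

24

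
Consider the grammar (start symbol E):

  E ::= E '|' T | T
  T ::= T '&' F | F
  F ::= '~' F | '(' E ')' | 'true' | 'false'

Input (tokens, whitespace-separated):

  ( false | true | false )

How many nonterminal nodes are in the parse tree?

12

[E [T [F ( [E [E [E [T [F false]]] | [T [F true]]] | [T [F false]]] )]]]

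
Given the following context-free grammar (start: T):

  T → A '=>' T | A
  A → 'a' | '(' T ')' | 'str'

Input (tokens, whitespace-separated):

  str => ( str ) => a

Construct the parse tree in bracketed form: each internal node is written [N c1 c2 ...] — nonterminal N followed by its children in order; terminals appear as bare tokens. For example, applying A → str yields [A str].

T
A => T
str => T
str => A => T
str => ( T ) => T
str => ( A ) => T
str => ( str ) => T
str => ( str ) => A
str => ( str ) => a

[T [A str] => [T [A ( [T [A str]] )] => [T [A a]]]]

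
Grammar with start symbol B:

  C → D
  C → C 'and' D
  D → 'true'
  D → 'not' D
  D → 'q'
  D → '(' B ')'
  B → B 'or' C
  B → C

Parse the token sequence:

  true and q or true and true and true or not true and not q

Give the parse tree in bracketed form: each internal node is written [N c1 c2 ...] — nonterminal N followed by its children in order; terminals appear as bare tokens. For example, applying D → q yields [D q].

[B [B [B [C [C [D true]] and [D q]]] or [C [C [C [D true]] and [D true]] and [D true]]] or [C [C [D not [D true]]] and [D not [D q]]]]

B
B or C
B or C or C
C or C or C
C and D or C or C
D and D or C or C
true and D or C or C
true and q or C or C
true and q or C and D or C
true and q or C and D and D or C
true and q or D and D and D or C
true and q or true and D and D or C
true and q or true and true and D or C
true and q or true and true and true or C
true and q or true and true and true or C and D
true and q or true and true and true or D and D
true and q or true and true and true or not D and D
true and q or true and true and true or not true and D
true and q or true and true and true or not true and not D
true and q or true and true and true or not true and not q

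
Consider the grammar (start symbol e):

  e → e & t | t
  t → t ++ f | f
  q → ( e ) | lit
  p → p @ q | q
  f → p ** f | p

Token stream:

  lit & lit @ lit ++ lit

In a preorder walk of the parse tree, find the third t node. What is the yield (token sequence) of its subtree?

lit @ lit

[e [e [t [f [p [q lit]]]]] & [t [t [f [p [p [q lit]] @ [q lit]]]] ++ [f [p [q lit]]]]]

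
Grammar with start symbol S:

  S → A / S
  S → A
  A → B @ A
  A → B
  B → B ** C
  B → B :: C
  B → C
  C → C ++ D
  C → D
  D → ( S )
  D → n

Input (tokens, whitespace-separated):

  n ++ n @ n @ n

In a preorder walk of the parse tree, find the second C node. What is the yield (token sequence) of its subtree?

n

[S [A [B [C [C [D n]] ++ [D n]]] @ [A [B [C [D n]]] @ [A [B [C [D n]]]]]]]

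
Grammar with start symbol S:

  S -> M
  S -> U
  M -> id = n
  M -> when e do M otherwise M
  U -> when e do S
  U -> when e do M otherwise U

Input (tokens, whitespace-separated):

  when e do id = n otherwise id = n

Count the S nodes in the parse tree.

1

[S [M when e do [M id = n] otherwise [M id = n]]]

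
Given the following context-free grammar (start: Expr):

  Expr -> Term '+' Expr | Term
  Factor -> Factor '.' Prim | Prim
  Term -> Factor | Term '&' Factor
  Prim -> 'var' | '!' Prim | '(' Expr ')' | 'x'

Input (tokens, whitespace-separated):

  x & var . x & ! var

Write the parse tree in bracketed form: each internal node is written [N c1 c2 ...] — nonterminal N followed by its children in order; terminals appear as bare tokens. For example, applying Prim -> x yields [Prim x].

Expr
Term
Term & Factor
Term & Factor & Factor
Factor & Factor & Factor
Prim & Factor & Factor
x & Factor & Factor
x & Factor . Prim & Factor
x & Prim . Prim & Factor
x & var . Prim & Factor
x & var . x & Factor
x & var . x & Prim
x & var . x & ! Prim
x & var . x & ! var

[Expr [Term [Term [Term [Factor [Prim x]]] & [Factor [Factor [Prim var]] . [Prim x]]] & [Factor [Prim ! [Prim var]]]]]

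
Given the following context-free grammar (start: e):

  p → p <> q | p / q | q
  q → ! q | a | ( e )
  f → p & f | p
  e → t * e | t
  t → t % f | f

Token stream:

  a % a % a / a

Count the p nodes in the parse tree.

4

[e [t [t [t [f [p [q a]]]] % [f [p [q a]]]] % [f [p [p [q a]] / [q a]]]]]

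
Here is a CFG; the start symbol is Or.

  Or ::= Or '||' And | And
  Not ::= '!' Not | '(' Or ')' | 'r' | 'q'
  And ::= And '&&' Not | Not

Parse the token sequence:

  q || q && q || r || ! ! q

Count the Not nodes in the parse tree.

7

[Or [Or [Or [Or [And [Not q]]] || [And [And [Not q]] && [Not q]]] || [And [Not r]]] || [And [Not ! [Not ! [Not q]]]]]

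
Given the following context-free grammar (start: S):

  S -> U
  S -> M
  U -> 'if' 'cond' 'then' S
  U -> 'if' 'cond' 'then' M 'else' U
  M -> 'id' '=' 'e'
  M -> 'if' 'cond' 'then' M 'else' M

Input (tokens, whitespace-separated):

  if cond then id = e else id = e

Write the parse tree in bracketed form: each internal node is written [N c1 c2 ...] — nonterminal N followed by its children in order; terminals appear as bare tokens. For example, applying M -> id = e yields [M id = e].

S
M
if cond then M else M
if cond then id = e else M
if cond then id = e else id = e

[S [M if cond then [M id = e] else [M id = e]]]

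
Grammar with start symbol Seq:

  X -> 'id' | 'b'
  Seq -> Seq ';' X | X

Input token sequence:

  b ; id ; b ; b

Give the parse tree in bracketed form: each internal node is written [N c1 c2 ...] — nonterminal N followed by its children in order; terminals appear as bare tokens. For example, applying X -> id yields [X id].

[Seq [Seq [Seq [Seq [X b]] ; [X id]] ; [X b]] ; [X b]]

Seq
Seq ; X
Seq ; X ; X
Seq ; X ; X ; X
X ; X ; X ; X
b ; X ; X ; X
b ; id ; X ; X
b ; id ; b ; X
b ; id ; b ; b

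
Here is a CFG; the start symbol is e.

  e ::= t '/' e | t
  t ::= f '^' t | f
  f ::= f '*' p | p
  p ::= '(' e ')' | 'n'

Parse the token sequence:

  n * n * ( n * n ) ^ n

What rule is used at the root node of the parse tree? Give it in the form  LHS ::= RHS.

e ::= t

[e [t [f [f [f [p n]] * [p n]] * [p ( [e [t [f [f [p n]] * [p n]]]] )]] ^ [t [f [p n]]]]]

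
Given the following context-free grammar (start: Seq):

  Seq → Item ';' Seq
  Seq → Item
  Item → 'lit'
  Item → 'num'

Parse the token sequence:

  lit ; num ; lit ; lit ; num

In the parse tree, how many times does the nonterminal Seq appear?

5

[Seq [Item lit] ; [Seq [Item num] ; [Seq [Item lit] ; [Seq [Item lit] ; [Seq [Item num]]]]]]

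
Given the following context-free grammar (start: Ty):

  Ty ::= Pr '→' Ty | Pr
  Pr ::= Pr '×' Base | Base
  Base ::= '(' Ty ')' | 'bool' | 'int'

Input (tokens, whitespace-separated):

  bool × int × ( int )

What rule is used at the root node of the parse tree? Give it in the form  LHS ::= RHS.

[Ty [Pr [Pr [Pr [Base bool]] × [Base int]] × [Base ( [Ty [Pr [Base int]]] )]]]

Ty ::= Pr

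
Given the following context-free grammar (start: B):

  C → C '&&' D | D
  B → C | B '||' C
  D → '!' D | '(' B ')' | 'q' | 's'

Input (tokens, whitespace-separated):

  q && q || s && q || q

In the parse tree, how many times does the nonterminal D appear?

[B [B [B [C [C [D q]] && [D q]]] || [C [C [D s]] && [D q]]] || [C [D q]]]

5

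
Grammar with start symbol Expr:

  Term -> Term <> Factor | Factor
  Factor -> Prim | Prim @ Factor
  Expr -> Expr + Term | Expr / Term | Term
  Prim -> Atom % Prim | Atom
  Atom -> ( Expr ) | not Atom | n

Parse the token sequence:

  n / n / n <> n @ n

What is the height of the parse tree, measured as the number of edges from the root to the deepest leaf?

7

[Expr [Expr [Expr [Term [Factor [Prim [Atom n]]]]] / [Term [Factor [Prim [Atom n]]]]] / [Term [Term [Factor [Prim [Atom n]]]] <> [Factor [Prim [Atom n]] @ [Factor [Prim [Atom n]]]]]]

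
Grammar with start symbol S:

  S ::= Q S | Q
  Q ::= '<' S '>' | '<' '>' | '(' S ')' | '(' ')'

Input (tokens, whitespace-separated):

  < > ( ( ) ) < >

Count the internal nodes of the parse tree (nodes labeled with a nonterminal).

[S [Q < >] [S [Q ( [S [Q ( )]] )] [S [Q < >]]]]

8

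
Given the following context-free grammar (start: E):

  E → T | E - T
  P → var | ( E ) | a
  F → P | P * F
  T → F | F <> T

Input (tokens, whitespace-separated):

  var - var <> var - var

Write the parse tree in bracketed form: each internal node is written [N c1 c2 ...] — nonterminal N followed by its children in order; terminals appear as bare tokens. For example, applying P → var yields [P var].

[E [E [E [T [F [P var]]]] - [T [F [P var]] <> [T [F [P var]]]]] - [T [F [P var]]]]

E
E - T
E - T - T
T - T - T
F - T - T
P - T - T
var - T - T
var - F <> T - T
var - P <> T - T
var - var <> T - T
var - var <> F - T
var - var <> P - T
var - var <> var - T
var - var <> var - F
var - var <> var - P
var - var <> var - var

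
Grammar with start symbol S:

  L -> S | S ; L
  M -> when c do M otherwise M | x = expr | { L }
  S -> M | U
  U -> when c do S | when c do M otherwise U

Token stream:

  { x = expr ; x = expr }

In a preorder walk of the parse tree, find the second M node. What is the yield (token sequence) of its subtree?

x = expr

[S [M { [L [S [M x = expr]] ; [L [S [M x = expr]]]] }]]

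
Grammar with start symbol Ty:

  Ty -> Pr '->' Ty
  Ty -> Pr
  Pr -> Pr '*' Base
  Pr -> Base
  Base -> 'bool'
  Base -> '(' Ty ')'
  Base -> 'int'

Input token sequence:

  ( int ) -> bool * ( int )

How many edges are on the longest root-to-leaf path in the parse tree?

[Ty [Pr [Base ( [Ty [Pr [Base int]]] )]] -> [Ty [Pr [Pr [Base bool]] * [Base ( [Ty [Pr [Base int]]] )]]]]

7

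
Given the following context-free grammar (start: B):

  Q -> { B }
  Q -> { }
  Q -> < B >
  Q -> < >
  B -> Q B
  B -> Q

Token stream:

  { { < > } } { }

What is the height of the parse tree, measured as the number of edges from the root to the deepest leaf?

[B [Q { [B [Q { [B [Q < >]] }]] }] [B [Q { }]]]

6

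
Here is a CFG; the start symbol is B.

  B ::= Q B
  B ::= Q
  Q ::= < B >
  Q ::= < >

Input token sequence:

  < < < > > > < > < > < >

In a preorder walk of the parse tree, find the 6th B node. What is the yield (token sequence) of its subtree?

< >

[B [Q < [B [Q < [B [Q < >]] >]] >] [B [Q < >] [B [Q < >] [B [Q < >]]]]]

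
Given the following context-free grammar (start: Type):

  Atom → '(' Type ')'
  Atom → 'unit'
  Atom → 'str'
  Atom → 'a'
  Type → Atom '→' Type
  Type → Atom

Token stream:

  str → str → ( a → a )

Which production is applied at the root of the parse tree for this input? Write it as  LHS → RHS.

[Type [Atom str] → [Type [Atom str] → [Type [Atom ( [Type [Atom a] → [Type [Atom a]]] )]]]]

Type → Atom '→' Type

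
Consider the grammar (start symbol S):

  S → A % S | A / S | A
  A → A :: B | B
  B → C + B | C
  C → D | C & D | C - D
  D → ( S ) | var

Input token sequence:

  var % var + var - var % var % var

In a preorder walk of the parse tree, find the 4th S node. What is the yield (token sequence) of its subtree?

var

[S [A [B [C [D var]]]] % [S [A [B [C [D var]] + [B [C [C [D var]] - [D var]]]]] % [S [A [B [C [D var]]]] % [S [A [B [C [D var]]]]]]]]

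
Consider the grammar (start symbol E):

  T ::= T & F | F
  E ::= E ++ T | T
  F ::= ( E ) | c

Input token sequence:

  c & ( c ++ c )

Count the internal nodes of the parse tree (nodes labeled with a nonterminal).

[E [T [T [F c]] & [F ( [E [E [T [F c]]] ++ [T [F c]]] )]]]

11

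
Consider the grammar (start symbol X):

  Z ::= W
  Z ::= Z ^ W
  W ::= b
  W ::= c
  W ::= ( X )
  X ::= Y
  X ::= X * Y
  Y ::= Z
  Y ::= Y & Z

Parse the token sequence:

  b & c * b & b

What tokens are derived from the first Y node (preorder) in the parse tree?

b & c

[X [X [Y [Y [Z [W b]]] & [Z [W c]]]] * [Y [Y [Z [W b]]] & [Z [W b]]]]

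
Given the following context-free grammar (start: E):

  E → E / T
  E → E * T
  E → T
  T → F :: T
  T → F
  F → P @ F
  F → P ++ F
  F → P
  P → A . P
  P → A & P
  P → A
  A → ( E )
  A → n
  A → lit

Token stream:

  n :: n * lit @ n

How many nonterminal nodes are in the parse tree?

17

[E [E [T [F [P [A n]]] :: [T [F [P [A n]]]]]] * [T [F [P [A lit]] @ [F [P [A n]]]]]]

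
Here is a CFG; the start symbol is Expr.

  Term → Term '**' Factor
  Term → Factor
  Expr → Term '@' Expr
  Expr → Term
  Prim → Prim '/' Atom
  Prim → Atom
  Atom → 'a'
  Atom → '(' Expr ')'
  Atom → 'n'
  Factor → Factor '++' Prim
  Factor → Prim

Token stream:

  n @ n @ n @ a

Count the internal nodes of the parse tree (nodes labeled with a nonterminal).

[Expr [Term [Factor [Prim [Atom n]]]] @ [Expr [Term [Factor [Prim [Atom n]]]] @ [Expr [Term [Factor [Prim [Atom n]]]] @ [Expr [Term [Factor [Prim [Atom a]]]]]]]]

20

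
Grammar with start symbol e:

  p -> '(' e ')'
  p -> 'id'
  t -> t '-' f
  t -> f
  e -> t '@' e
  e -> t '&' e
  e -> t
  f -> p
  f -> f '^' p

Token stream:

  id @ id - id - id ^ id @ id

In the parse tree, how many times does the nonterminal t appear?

[e [t [f [p id]]] @ [e [t [t [t [f [p id]]] - [f [p id]]] - [f [f [p id]] ^ [p id]]] @ [e [t [f [p id]]]]]]

5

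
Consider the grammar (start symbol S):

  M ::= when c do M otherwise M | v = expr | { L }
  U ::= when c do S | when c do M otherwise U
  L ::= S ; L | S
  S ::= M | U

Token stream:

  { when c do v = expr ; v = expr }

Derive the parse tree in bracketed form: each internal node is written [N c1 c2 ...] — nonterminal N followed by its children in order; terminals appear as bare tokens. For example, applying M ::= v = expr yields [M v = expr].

S
M
{ L }
{ S ; L }
{ U ; L }
{ when c do S ; L }
{ when c do M ; L }
{ when c do v = expr ; L }
{ when c do v = expr ; S }
{ when c do v = expr ; M }
{ when c do v = expr ; v = expr }

[S [M { [L [S [U when c do [S [M v = expr]]]] ; [L [S [M v = expr]]]] }]]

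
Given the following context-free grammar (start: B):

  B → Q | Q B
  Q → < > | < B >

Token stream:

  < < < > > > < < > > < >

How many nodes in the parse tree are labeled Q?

6

[B [Q < [B [Q < [B [Q < >]] >]] >] [B [Q < [B [Q < >]] >] [B [Q < >]]]]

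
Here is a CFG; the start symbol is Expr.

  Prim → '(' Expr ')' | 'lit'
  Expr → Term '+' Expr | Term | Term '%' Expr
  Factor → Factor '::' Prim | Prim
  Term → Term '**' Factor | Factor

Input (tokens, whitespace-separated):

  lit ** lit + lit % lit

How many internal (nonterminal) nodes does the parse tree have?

[Expr [Term [Term [Factor [Prim lit]]] ** [Factor [Prim lit]]] + [Expr [Term [Factor [Prim lit]]] % [Expr [Term [Factor [Prim lit]]]]]]

15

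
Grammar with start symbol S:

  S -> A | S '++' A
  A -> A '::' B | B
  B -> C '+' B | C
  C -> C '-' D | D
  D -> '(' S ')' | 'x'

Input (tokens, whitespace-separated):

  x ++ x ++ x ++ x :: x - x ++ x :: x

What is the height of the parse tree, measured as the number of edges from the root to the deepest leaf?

9

[S [S [S [S [S [A [B [C [D x]]]]] ++ [A [B [C [D x]]]]] ++ [A [B [C [D x]]]]] ++ [A [A [B [C [D x]]]] :: [B [C [C [D x]] - [D x]]]]] ++ [A [A [B [C [D x]]]] :: [B [C [D x]]]]]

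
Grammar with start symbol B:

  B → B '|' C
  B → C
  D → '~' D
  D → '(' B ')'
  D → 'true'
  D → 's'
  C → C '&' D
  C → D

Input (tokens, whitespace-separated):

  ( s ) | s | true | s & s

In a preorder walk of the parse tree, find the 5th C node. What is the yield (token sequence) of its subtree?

s & s

[B [B [B [B [C [D ( [B [C [D s]]] )]]] | [C [D s]]] | [C [D true]]] | [C [C [D s]] & [D s]]]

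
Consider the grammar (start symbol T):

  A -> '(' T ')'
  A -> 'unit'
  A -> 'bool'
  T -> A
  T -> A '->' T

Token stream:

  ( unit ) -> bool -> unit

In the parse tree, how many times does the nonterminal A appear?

4

[T [A ( [T [A unit]] )] -> [T [A bool] -> [T [A unit]]]]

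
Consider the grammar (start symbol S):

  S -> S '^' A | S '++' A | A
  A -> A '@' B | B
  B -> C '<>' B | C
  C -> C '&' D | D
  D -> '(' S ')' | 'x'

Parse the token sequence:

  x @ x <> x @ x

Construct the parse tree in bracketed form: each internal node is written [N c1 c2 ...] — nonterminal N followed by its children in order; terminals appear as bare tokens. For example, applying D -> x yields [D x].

[S [A [A [A [B [C [D x]]]] @ [B [C [D x]] <> [B [C [D x]]]]] @ [B [C [D x]]]]]

S
A
A @ B
A @ B @ B
B @ B @ B
C @ B @ B
D @ B @ B
x @ B @ B
x @ C <> B @ B
x @ D <> B @ B
x @ x <> B @ B
x @ x <> C @ B
x @ x <> D @ B
x @ x <> x @ B
x @ x <> x @ C
x @ x <> x @ D
x @ x <> x @ x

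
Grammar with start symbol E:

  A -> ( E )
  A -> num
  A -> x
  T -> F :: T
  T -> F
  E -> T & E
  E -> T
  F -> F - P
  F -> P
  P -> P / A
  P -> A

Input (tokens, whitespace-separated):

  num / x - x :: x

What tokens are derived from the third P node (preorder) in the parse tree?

x

[E [T [F [F [P [P [A num]] / [A x]]] - [P [A x]]] :: [T [F [P [A x]]]]]]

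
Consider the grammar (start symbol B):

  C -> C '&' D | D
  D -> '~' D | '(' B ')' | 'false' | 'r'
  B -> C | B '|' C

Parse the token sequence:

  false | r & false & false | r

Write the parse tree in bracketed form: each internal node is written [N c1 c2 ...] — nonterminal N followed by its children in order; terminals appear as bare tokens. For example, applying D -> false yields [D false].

[B [B [B [C [D false]]] | [C [C [C [D r]] & [D false]] & [D false]]] | [C [D r]]]

B
B | C
B | C | C
C | C | C
D | C | C
false | C | C
false | C & D | C
false | C & D & D | C
false | D & D & D | C
false | r & D & D | C
false | r & false & D | C
false | r & false & false | C
false | r & false & false | D
false | r & false & false | r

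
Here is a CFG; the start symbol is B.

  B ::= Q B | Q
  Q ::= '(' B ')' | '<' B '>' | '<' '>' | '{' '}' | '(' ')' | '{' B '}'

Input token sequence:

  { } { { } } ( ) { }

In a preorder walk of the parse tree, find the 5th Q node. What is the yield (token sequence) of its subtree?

[B [Q { }] [B [Q { [B [Q { }]] }] [B [Q ( )] [B [Q { }]]]]]

{ }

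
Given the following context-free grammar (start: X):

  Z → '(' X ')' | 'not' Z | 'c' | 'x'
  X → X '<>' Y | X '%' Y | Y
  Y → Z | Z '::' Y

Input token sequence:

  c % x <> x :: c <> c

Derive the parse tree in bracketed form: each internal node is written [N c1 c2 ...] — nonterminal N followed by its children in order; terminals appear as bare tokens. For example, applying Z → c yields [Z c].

X
X <> Y
X <> Y <> Y
X % Y <> Y <> Y
Y % Y <> Y <> Y
Z % Y <> Y <> Y
c % Y <> Y <> Y
c % Z <> Y <> Y
c % x <> Y <> Y
c % x <> Z :: Y <> Y
c % x <> x :: Y <> Y
c % x <> x :: Z <> Y
c % x <> x :: c <> Y
c % x <> x :: c <> Z
c % x <> x :: c <> c

[X [X [X [X [Y [Z c]]] % [Y [Z x]]] <> [Y [Z x] :: [Y [Z c]]]] <> [Y [Z c]]]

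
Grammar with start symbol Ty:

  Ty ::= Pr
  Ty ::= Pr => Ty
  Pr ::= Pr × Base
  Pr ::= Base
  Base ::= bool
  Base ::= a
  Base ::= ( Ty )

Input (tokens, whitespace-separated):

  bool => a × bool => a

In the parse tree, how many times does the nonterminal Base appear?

[Ty [Pr [Base bool]] => [Ty [Pr [Pr [Base a]] × [Base bool]] => [Ty [Pr [Base a]]]]]

4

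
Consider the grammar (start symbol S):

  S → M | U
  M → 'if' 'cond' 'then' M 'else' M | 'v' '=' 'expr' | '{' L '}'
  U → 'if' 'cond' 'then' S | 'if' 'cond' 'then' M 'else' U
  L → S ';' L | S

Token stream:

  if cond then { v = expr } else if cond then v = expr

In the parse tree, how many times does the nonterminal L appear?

[S [U if cond then [M { [L [S [M v = expr]]] }] else [U if cond then [S [M v = expr]]]]]

1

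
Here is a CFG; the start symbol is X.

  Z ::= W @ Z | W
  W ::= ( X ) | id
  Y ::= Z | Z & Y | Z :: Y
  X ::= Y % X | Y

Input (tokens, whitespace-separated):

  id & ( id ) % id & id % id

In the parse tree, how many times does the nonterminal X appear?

4

[X [Y [Z [W id]] & [Y [Z [W ( [X [Y [Z [W id]]]] )]]]] % [X [Y [Z [W id]] & [Y [Z [W id]]]] % [X [Y [Z [W id]]]]]]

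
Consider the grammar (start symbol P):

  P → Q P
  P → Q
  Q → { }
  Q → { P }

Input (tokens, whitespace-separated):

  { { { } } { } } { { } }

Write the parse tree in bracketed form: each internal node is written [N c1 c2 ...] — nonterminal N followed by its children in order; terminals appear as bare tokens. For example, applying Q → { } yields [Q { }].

P
Q P
{ P } P
{ Q P } P
{ { P } P } P
{ { Q } P } P
{ { { } } P } P
{ { { } } Q } P
{ { { } } { } } P
{ { { } } { } } Q
{ { { } } { } } { P }
{ { { } } { } } { Q }
{ { { } } { } } { { } }

[P [Q { [P [Q { [P [Q { }]] }] [P [Q { }]]] }] [P [Q { [P [Q { }]] }]]]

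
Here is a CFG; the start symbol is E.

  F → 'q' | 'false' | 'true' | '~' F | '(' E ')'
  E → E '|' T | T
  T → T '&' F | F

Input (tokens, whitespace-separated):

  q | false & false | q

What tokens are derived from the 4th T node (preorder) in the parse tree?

[E [E [E [T [F q]]] | [T [T [F false]] & [F false]]] | [T [F q]]]

q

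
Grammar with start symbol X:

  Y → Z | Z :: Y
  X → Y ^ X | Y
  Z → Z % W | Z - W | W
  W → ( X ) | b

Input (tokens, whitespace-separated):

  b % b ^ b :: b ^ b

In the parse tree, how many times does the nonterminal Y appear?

[X [Y [Z [Z [W b]] % [W b]]] ^ [X [Y [Z [W b]] :: [Y [Z [W b]]]] ^ [X [Y [Z [W b]]]]]]

4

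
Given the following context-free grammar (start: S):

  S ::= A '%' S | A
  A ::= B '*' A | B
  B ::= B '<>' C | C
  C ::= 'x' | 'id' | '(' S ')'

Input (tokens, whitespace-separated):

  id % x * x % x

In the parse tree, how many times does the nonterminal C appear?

[S [A [B [C id]]] % [S [A [B [C x]] * [A [B [C x]]]] % [S [A [B [C x]]]]]]

4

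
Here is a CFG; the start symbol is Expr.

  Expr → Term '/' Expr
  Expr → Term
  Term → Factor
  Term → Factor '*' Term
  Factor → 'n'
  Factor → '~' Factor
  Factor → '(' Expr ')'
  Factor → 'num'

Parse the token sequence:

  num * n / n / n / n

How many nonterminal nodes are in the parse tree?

14

[Expr [Term [Factor num] * [Term [Factor n]]] / [Expr [Term [Factor n]] / [Expr [Term [Factor n]] / [Expr [Term [Factor n]]]]]]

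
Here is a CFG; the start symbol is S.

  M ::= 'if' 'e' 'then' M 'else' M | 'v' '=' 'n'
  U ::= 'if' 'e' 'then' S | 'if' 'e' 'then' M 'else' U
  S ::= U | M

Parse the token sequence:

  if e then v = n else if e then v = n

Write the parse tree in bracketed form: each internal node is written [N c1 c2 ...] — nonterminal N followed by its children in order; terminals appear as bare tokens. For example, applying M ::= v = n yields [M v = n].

[S [U if e then [M v = n] else [U if e then [S [M v = n]]]]]

S
U
if e then M else U
if e then v = n else U
if e then v = n else if e then S
if e then v = n else if e then M
if e then v = n else if e then v = n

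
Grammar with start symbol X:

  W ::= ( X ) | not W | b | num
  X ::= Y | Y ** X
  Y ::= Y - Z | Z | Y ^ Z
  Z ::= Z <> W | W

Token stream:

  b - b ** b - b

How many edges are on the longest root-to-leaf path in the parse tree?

6

[X [Y [Y [Z [W b]]] - [Z [W b]]] ** [X [Y [Y [Z [W b]]] - [Z [W b]]]]]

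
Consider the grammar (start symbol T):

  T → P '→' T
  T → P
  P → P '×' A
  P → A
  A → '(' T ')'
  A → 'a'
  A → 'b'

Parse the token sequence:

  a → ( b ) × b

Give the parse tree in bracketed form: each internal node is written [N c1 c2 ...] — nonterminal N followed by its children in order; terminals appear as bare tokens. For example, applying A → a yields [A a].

T
P → T
A → T
a → T
a → P
a → P × A
a → A × A
a → ( T ) × A
a → ( P ) × A
a → ( A ) × A
a → ( b ) × A
a → ( b ) × b

[T [P [A a]] → [T [P [P [A ( [T [P [A b]]] )]] × [A b]]]]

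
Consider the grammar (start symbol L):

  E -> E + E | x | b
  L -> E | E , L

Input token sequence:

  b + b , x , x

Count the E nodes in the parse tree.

[L [E [E b] + [E b]] , [L [E x] , [L [E x]]]]

5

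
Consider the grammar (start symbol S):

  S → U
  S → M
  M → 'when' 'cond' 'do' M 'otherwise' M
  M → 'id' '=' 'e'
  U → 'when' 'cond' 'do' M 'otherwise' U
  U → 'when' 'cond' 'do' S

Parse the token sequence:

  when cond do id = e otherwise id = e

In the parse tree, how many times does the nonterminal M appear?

[S [M when cond do [M id = e] otherwise [M id = e]]]

3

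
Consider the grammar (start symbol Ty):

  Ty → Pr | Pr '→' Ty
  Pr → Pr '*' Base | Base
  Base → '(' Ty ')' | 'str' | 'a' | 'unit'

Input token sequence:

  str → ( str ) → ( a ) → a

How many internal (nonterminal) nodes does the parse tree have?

[Ty [Pr [Base str]] → [Ty [Pr [Base ( [Ty [Pr [Base str]]] )]] → [Ty [Pr [Base ( [Ty [Pr [Base a]]] )]] → [Ty [Pr [Base a]]]]]]

18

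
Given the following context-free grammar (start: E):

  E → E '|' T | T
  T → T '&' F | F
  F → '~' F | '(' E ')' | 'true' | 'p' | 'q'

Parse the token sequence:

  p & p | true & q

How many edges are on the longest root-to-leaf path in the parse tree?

5

[E [E [T [T [F p]] & [F p]]] | [T [T [F true]] & [F q]]]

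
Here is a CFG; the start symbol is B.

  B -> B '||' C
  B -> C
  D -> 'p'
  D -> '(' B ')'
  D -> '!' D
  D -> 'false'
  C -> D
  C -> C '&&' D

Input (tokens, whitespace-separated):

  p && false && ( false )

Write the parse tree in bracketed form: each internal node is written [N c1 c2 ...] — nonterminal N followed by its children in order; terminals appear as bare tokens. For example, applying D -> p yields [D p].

[B [C [C [C [D p]] && [D false]] && [D ( [B [C [D false]]] )]]]

B
C
C && D
C && D && D
D && D && D
p && D && D
p && false && D
p && false && ( B )
p && false && ( C )
p && false && ( D )
p && false && ( false )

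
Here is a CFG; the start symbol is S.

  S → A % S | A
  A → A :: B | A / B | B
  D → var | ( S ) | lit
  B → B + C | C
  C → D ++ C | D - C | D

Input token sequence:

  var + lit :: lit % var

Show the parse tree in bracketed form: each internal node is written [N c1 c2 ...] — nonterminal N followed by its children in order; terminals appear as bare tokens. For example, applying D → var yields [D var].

[S [A [A [B [B [C [D var]]] + [C [D lit]]]] :: [B [C [D lit]]]] % [S [A [B [C [D var]]]]]]

S
A % S
A :: B % S
B :: B % S
B + C :: B % S
C + C :: B % S
D + C :: B % S
var + C :: B % S
var + D :: B % S
var + lit :: B % S
var + lit :: C % S
var + lit :: D % S
var + lit :: lit % S
var + lit :: lit % A
var + lit :: lit % B
var + lit :: lit % C
var + lit :: lit % D
var + lit :: lit % var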